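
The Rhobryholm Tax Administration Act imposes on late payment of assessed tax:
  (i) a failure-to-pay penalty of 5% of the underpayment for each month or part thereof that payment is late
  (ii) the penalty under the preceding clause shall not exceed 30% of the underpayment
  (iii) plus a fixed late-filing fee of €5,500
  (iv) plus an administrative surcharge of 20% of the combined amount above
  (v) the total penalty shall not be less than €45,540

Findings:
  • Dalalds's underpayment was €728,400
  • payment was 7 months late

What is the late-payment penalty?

Accrued rate: 5% × 7 = 35%, capped at 30% → 30%
Failure-to-pay penalty: 30% of €728,400 = €218,520
Penalty before surcharge: €218,520 + €5,500 = €224,020
Administrative surcharge: 20% of €224,020 = €44,804
Total penalty: €224,020 + €44,804 = €268,824
Minimum €45,540: €268,824 meets the minimum, no increase.

€268,824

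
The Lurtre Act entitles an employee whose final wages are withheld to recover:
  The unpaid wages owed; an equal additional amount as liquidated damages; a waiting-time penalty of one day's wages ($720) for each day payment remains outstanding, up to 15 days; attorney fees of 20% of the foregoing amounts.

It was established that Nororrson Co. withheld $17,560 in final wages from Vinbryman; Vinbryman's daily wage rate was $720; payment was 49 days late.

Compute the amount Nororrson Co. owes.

$55,104

Liquidated damages (equal amount): $17,560
Penalty days: min(49, 15) = 15
Waiting-time penalty: 15 × $720 = $10,800
Subtotal: $17,560 + $17,560 + $10,800 = $45,920
Attorney fees: 20% of $45,920 = $9,184
Total award: $45,920 + $9,184 = $55,104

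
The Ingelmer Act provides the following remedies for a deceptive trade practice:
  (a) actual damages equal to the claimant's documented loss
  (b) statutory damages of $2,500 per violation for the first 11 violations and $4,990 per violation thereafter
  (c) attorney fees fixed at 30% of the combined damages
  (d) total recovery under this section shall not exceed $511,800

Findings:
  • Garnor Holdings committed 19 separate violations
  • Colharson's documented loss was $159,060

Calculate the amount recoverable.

First 11 violations: 11 × $2,500 = $27,500
Remaining violations: (19 − 11) × $4,990 = $39,920
Statutory damages: $27,500 + $39,920 = $67,420
Combined damages: $159,060 + $67,420 = $226,480
Attorney fees: 30% of $226,480 = $67,944
Total before cap: $226,480 + $67,944 = $294,424
Cap at $511,800: $294,424 is within the cap, no reduction.

$294,424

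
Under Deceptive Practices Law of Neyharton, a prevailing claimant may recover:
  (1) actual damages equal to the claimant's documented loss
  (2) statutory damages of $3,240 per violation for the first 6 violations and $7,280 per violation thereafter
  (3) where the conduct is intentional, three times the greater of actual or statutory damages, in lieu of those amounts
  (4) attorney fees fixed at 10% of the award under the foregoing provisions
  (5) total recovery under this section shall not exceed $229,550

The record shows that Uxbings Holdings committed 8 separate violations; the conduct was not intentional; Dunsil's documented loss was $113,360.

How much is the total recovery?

First 6 violations: 6 × $3,240 = $19,440
Remaining violations: (8 − 6) × $7,280 = $14,560
Statutory damages: $19,440 + $14,560 = $34,000
Conduct not intentional: the in-lieu enhancement does not apply.
Actual plus statutory damages: $113,360 + $34,000 = $147,360
Attorney fees: 10% of $147,360 = $14,736
Total before cap: $147,360 + $14,736 = $162,096
Cap at $229,550: $162,096 is within the cap, no reduction.

$162,096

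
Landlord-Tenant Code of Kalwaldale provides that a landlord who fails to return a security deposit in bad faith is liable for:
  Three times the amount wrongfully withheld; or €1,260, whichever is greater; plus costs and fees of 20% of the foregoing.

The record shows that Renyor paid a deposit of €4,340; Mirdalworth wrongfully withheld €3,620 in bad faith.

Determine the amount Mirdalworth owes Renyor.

Trebled: 3 × €3,620 = €10,860
Minimum €1,260: €10,860 meets the minimum, no increase.
Costs and fees: 20% of €10,860 = €2,172
Total recovery: €10,860 + €2,172 = €13,032

€13,032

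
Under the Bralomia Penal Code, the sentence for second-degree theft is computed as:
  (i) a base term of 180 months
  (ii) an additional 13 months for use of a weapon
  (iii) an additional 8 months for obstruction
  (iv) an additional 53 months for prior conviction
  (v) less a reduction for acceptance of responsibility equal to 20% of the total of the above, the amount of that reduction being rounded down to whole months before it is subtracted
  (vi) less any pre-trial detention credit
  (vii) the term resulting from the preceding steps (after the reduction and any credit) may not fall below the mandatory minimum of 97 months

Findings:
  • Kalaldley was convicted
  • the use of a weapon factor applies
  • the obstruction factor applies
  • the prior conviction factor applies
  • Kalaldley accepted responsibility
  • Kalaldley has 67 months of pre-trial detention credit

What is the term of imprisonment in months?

Use of a weapon enhancement: +13 months
Obstruction enhancement: +8 months
Prior conviction enhancement: +53 months
Adjusted term: 180 months + 13 months + 8 months + 53 months = 254 months
Acceptance of responsibility reduction: 20% of 254 months = 50 months (rounded down)
After reduction: 254 − 50 = 204 months
Less pre-trial detention credit: 204 months − 67 months = 137 months
Minimum 97 months: 137 months meets the minimum, no increase.

137 months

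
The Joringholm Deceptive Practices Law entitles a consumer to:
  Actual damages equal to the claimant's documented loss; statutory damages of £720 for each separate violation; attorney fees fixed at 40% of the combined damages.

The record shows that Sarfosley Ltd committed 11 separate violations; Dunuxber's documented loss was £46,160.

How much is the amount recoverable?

Statutory damages: 11 × £720 = £7,920
Combined damages: £46,160 + £7,920 = £54,080
Attorney fees: 40% of £54,080 = £21,632
Total recovery: £54,080 + £21,632 = £75,712

£75,712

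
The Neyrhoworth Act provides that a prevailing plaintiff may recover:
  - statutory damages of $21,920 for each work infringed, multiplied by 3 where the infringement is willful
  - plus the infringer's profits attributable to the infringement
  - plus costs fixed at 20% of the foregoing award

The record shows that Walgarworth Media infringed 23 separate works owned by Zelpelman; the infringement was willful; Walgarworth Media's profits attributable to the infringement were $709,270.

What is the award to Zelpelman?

$2,666,100

Statutory damages: 23 × $21,920 = $504,160
Trebled: 3 × $504,160 = $1,512,480
Combined award: $1,512,480 + $709,270 = $2,221,750
Costs: 20% of $2,221,750 = $444,350
Award plus costs: $2,221,750 + $444,350 = $2,666,100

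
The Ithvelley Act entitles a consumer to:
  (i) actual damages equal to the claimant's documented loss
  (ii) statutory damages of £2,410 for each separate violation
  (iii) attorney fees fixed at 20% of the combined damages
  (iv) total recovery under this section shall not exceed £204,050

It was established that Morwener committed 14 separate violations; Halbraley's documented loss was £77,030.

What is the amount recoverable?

Total recovery: £132,924

Statutory damages: 14 × £2,410 = £33,740
Combined damages: £77,030 + £33,740 = £110,770
Attorney fees: 20% of £110,770 = £22,154
Total before cap: £110,770 + £22,154 = £132,924
Cap at £204,050: £132,924 is within the cap, no reduction.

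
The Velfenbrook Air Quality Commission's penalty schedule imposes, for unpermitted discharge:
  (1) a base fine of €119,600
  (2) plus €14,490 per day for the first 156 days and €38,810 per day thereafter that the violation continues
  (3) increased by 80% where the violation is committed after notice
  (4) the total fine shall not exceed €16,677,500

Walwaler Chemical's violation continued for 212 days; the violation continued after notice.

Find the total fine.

Civil penalty: €8,196,120

First 156 days: 156 × €14,490 = €2,260,440
Remaining days: (212 − 156) × €38,810 = €2,173,360
Per-day component: €2,260,440 + €2,173,360 = €4,433,800
Base plus per-day: €119,600 + €4,433,800 = €4,553,400
Enhancement: 80% of €4,553,400 = €3,642,720
Enhanced fine: €4,553,400 + €3,642,720 = €8,196,120
Cap at €16,677,500: €8,196,120 is within the cap, no reduction.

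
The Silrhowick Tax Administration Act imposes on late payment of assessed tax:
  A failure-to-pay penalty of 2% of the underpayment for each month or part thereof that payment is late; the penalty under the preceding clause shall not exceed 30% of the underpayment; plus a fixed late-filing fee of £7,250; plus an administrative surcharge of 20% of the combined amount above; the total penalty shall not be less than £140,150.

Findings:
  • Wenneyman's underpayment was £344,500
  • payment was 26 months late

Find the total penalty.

£140,150

Accrued rate: 2% × 26 = 52%, capped at 30% → 30%
Failure-to-pay penalty: 30% of £344,500 = £103,350
Penalty before surcharge: £103,350 + £7,250 = £110,600
Administrative surcharge: 20% of £110,600 = £22,120
Total penalty: £110,600 + £22,120 = £132,720
Minimum £140,150: £132,720 is below the minimum → £140,150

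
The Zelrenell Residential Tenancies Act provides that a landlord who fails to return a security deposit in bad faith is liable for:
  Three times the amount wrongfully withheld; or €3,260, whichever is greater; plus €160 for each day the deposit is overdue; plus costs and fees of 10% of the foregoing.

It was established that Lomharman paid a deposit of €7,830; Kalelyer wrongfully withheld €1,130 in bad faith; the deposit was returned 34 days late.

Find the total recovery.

€9,713

Trebled: 3 × €1,130 = €3,390
Minimum €3,260: €3,390 meets the minimum, no increase.
Late-return penalty: 34 × €160 = €5,440
Damages plus late penalty: €3,390 + €5,440 = €8,830
Costs and fees: 10% of €8,830 = €883
Total recovery: €8,830 + €883 = €9,713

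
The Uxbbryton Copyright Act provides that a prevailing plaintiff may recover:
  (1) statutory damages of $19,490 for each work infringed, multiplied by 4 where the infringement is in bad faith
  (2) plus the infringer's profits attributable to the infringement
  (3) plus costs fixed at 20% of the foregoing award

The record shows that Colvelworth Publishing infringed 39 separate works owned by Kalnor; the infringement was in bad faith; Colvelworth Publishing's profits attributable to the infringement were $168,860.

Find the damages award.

Statutory damages: 39 × $19,490 = $760,110
Multiplied by 4: 4 × $760,110 = $3,040,440
Combined award: $3,040,440 + $168,860 = $3,209,300
Costs: 20% of $3,209,300 = $641,860
Award plus costs: $3,209,300 + $641,860 = $3,851,160

$3,851,160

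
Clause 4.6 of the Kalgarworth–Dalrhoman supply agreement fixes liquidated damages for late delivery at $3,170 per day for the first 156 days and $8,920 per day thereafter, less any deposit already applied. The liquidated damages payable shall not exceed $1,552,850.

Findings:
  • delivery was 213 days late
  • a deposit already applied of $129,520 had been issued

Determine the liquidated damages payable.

Liquidated damages: $873,440

First 156 days: 156 × $3,170 = $494,520
Remaining days: (213 − 156) × $8,920 = $508,440
Accrued per-day damages: $494,520 + $508,440 = $1,002,960
Less deposit already applied: $1,002,960 − $129,520 = $873,440
Cap at $1,552,850: $873,440 is within the cap, no reduction.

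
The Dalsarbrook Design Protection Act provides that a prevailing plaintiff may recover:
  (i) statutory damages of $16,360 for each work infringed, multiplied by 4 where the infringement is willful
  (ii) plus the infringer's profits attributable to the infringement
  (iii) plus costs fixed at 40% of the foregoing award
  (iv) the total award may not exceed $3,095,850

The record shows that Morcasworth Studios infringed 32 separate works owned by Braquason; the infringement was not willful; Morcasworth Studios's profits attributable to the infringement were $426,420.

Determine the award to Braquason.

Statutory damages: 32 × $16,360 = $523,520
Infringement not willful: no ×4 enhancement.
Combined award: $523,520 + $426,420 = $949,940
Costs: 40% of $949,940 = $379,976
Award plus costs: $949,940 + $379,976 = $1,329,916
Cap at $3,095,850: $1,329,916 is within the cap, no reduction.

$1,329,916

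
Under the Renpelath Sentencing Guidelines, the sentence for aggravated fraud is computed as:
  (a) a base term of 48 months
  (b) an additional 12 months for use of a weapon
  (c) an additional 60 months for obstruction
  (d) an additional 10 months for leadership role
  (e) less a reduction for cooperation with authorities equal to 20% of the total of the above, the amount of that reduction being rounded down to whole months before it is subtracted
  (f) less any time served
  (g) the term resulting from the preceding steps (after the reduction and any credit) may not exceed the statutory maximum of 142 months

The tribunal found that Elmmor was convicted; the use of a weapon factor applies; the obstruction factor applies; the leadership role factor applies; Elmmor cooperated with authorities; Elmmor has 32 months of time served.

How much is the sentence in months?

72 months

Use of a weapon enhancement: +12 months
Obstruction enhancement: +60 months
Leadership role enhancement: +10 months
Adjusted term: 48 months + 12 months + 60 months + 10 months = 130 months
Cooperation with authorities reduction: 20% of 130 months = 26 months (rounded down)
After reduction: 130 − 26 = 104 months
Less time served: 104 months − 32 months = 72 months
Cap at 142 months: 72 months is within the cap, no reduction.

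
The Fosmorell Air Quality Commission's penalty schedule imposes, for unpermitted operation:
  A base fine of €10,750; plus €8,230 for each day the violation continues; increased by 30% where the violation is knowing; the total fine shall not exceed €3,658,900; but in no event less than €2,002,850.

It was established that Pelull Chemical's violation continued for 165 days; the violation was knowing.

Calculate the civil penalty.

Per-day component: 165 × €8,230 = €1,357,950
Base plus per-day: €10,750 + €1,357,950 = €1,368,700
Enhancement: 30% of €1,368,700 = €410,610
Enhanced fine: €1,368,700 + €410,610 = €1,779,310
Cap at €3,658,900: €1,779,310 is within the cap, no reduction.
Minimum €2,002,850: €1,779,310 is below the minimum → €2,002,850

€2,002,850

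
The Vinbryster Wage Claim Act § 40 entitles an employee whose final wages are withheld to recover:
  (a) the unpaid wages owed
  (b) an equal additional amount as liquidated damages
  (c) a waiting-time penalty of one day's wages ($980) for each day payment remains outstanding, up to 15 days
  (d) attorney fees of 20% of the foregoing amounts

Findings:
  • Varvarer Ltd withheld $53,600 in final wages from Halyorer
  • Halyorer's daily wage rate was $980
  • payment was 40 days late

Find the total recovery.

Total award: $146,280

Liquidated damages (equal amount): $53,600
Penalty days: min(40, 15) = 15
Waiting-time penalty: 15 × $980 = $14,700
Subtotal: $53,600 + $53,600 + $14,700 = $121,900
Attorney fees: 20% of $121,900 = $24,380
Total award: $121,900 + $24,380 = $146,280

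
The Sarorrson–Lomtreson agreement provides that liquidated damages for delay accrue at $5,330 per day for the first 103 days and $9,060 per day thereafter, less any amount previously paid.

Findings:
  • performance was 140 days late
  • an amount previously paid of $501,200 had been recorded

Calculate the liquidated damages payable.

$383,010

First 103 days: 103 × $5,330 = $548,990
Remaining days: (140 − 103) × $9,060 = $335,220
Accrued per-day damages: $548,990 + $335,220 = $884,210
Less amount previously paid: $884,210 − $501,200 = $383,010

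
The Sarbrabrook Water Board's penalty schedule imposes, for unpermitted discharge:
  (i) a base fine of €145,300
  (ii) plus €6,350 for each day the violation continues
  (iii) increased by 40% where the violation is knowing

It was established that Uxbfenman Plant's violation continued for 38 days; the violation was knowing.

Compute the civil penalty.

Per-day component: 38 × €6,350 = €241,300
Base plus per-day: €145,300 + €241,300 = €386,600
Enhancement: 40% of €386,600 = €154,640
Enhanced fine: €386,600 + €154,640 = €541,240

Civil penalty: €541,240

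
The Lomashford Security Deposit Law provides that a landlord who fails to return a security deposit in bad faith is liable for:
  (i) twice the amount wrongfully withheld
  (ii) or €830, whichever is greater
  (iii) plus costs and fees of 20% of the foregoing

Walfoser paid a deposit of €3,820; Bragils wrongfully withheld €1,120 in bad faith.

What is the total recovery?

Doubled: 2 × €1,120 = €2,240
Minimum €830: €2,240 meets the minimum, no increase.
Costs and fees: 20% of €2,240 = €448
Total recovery: €2,240 + €448 = €2,688

€2,688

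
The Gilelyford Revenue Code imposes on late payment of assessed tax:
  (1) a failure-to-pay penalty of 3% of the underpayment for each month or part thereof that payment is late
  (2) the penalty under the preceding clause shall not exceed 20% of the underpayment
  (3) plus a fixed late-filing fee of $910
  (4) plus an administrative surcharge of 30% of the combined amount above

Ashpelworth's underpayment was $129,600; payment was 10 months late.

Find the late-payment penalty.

Accrued rate: 3% × 10 = 30%, capped at 20% → 20%
Failure-to-pay penalty: 20% of $129,600 = $25,920
Penalty before surcharge: $25,920 + $910 = $26,830
Administrative surcharge: 30% of $26,830 = $8,049
Total penalty: $26,830 + $8,049 = $34,879

$34,879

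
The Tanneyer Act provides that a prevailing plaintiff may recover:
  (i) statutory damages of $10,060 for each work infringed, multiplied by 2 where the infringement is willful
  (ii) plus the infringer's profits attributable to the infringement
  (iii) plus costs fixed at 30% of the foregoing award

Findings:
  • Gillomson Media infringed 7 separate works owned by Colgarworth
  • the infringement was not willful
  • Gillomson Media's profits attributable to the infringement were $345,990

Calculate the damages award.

$541,333

Statutory damages: 7 × $10,060 = $70,420
Infringement not willful: no ×2 enhancement.
Combined award: $70,420 + $345,990 = $416,410
Costs: 30% of $416,410 = $124,923
Award plus costs: $416,410 + $124,923 = $541,333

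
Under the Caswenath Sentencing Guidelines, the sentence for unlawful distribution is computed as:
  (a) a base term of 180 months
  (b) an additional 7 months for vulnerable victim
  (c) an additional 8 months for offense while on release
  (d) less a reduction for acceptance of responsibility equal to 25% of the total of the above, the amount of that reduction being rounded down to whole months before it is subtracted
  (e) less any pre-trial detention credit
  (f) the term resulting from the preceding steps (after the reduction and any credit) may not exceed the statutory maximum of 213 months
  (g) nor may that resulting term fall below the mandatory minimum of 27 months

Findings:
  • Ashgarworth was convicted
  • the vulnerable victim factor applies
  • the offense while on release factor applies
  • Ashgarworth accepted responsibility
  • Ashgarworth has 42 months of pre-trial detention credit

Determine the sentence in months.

105 months

Vulnerable victim enhancement: +7 months
Offense while on release enhancement: +8 months
Adjusted term: 180 months + 7 months + 8 months = 195 months
Acceptance of responsibility reduction: 25% of 195 months = 48 months (rounded down)
After reduction: 195 − 48 = 147 months
Less pre-trial detention credit: 147 months − 42 months = 105 months
Cap at 213 months: 105 months is within the cap, no reduction.
Minimum 27 months: 105 months meets the minimum, no increase.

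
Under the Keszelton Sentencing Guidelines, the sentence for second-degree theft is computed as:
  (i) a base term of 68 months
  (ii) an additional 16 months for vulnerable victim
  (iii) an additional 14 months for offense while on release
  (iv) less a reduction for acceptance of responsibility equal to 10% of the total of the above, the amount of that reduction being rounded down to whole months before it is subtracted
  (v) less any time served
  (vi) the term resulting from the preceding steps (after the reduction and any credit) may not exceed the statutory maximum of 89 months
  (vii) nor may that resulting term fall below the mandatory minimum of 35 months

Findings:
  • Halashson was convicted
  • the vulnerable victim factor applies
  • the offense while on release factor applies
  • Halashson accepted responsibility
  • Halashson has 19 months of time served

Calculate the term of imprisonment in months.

70 months

Vulnerable victim enhancement: +16 months
Offense while on release enhancement: +14 months
Adjusted term: 68 months + 16 months + 14 months = 98 months
Acceptance of responsibility reduction: 10% of 98 months = 9 months (rounded down)
After reduction: 98 − 9 = 89 months
Less time served: 89 months − 19 months = 70 months
Cap at 89 months: 70 months is within the cap, no reduction.
Minimum 35 months: 70 months meets the minimum, no increase.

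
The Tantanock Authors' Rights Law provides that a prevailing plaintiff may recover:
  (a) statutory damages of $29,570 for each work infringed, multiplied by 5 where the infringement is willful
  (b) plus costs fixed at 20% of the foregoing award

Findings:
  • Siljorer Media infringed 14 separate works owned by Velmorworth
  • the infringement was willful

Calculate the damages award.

Statutory damages: 14 × $29,570 = $413,980
Multiplied by 5: 5 × $413,980 = $2,069,900
Costs: 20% of $2,069,900 = $413,980
Award plus costs: $2,069,900 + $413,980 = $2,483,880

$2,483,880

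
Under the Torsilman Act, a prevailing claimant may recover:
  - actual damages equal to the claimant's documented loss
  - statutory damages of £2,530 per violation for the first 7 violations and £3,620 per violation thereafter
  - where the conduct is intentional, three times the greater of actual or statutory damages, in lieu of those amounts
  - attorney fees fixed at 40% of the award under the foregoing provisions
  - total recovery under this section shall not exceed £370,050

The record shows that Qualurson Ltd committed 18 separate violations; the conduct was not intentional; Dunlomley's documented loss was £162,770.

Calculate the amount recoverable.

£308,420

First 7 violations: 7 × £2,530 = £17,710
Remaining violations: (18 − 7) × £3,620 = £39,820
Statutory damages: £17,710 + £39,820 = £57,530
Conduct not intentional: the in-lieu enhancement does not apply.
Actual plus statutory damages: £162,770 + £57,530 = £220,300
Attorney fees: 40% of £220,300 = £88,120
Total before cap: £220,300 + £88,120 = £308,420
Cap at £370,050: £308,420 is within the cap, no reduction.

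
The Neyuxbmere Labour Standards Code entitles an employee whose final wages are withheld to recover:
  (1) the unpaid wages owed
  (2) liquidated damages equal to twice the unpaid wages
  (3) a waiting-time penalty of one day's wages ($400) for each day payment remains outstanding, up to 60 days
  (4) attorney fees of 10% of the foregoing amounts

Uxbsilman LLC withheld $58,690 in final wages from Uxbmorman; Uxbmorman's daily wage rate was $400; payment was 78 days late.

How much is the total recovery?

$220,077

Doubled: 2 × $58,690 = $117,380
Penalty days: min(78, 60) = 60
Waiting-time penalty: 60 × $400 = $24,000
Subtotal: $58,690 + $117,380 + $24,000 = $200,070
Attorney fees: 10% of $200,070 = $20,007
Total award: $200,070 + $20,007 = $220,077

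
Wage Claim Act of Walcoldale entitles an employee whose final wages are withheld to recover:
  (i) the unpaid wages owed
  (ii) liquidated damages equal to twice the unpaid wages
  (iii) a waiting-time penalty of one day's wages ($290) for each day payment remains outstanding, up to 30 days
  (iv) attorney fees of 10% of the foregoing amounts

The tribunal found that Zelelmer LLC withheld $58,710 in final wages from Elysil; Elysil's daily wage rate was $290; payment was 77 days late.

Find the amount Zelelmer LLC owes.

$203,313

Doubled: 2 × $58,710 = $117,420
Penalty days: min(77, 30) = 30
Waiting-time penalty: 30 × $290 = $8,700
Subtotal: $58,710 + $117,420 + $8,700 = $184,830
Attorney fees: 10% of $184,830 = $18,483
Total award: $184,830 + $18,483 = $203,313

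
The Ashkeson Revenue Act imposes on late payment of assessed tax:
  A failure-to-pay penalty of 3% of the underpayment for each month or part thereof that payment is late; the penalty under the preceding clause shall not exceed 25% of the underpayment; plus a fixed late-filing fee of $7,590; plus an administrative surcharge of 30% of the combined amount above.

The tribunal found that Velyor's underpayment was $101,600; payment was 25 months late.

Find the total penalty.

Accrued rate: 3% × 25 = 75%, capped at 25% → 25%
Failure-to-pay penalty: 25% of $101,600 = $25,400
Penalty before surcharge: $25,400 + $7,590 = $32,990
Administrative surcharge: 30% of $32,990 = $9,897
Total penalty: $32,990 + $9,897 = $42,887

Penalty: $42,887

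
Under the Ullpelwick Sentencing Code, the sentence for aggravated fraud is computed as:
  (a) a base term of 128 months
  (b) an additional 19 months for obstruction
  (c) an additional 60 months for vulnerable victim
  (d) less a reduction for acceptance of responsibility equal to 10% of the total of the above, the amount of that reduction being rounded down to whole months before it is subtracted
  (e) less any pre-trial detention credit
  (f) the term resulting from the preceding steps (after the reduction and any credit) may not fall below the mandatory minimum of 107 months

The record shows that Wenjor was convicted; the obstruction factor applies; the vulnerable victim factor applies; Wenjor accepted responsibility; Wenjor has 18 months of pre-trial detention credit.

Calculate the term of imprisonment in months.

169 months

Obstruction enhancement: +19 months
Vulnerable victim enhancement: +60 months
Adjusted term: 128 months + 19 months + 60 months = 207 months
Acceptance of responsibility reduction: 10% of 207 months = 20 months (rounded down)
After reduction: 207 − 20 = 187 months
Less pre-trial detention credit: 187 months − 18 months = 169 months
Minimum 107 months: 169 months meets the minimum, no increase.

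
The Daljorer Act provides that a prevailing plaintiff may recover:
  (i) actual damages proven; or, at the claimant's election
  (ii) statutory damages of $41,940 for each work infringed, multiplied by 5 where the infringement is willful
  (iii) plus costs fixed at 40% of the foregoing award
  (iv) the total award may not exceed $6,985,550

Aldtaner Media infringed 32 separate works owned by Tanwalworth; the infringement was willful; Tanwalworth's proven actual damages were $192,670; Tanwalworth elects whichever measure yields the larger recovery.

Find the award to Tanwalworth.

Statutory damages: 32 × $41,940 = $1,342,080
Multiplied by 5: 5 × $1,342,080 = $6,710,400
Greater of actual damages ($192,670) or enhanced statutory damages ($6,710,400): $6,710,400
Costs: 40% of $6,710,400 = $2,684,160
Award plus costs: $6,710,400 + $2,684,160 = $9,394,560
Cap at $6,985,550: $9,394,560 exceeds the cap → $6,985,550

$6,985,550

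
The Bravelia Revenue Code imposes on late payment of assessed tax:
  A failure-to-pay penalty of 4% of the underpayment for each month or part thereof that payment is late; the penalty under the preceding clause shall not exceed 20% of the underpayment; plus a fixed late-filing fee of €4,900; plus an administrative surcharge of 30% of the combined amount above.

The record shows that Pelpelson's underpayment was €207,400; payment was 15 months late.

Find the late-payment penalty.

€60,294

Accrued rate: 4% × 15 = 60%, capped at 20% → 20%
Failure-to-pay penalty: 20% of €207,400 = €41,480
Penalty before surcharge: €41,480 + €4,900 = €46,380
Administrative surcharge: 30% of €46,380 = €13,914
Total penalty: €46,380 + €13,914 = €60,294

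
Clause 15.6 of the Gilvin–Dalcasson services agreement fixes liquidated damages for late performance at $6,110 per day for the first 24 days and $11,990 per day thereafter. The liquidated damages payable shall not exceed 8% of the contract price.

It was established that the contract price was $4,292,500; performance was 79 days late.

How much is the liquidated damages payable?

First 24 days: 24 × $6,110 = $146,640
Remaining days: (79 − 24) × $11,990 = $659,450
Accrued per-day damages: $146,640 + $659,450 = $806,090
Cap: 8% of $4,292,500 = $343,400
Cap at $343,400: $806,090 exceeds the cap → $343,400

$343,400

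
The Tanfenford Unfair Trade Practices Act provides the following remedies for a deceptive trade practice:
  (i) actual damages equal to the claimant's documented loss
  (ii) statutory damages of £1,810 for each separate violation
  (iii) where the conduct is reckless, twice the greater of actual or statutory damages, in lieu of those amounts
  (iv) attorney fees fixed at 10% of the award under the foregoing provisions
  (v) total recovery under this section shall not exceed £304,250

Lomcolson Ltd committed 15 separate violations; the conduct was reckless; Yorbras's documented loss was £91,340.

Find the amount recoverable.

Statutory damages: 15 × £1,810 = £27,150
Greater of actual damages (£91,340) or statutory damages (£27,150): £91,340
Doubled: 2 × £91,340 = £182,680
Attorney fees: 10% of £182,680 = £18,268
Total before cap: £182,680 + £18,268 = £200,948
Cap at £304,250: £200,948 is within the cap, no reduction.

£200,948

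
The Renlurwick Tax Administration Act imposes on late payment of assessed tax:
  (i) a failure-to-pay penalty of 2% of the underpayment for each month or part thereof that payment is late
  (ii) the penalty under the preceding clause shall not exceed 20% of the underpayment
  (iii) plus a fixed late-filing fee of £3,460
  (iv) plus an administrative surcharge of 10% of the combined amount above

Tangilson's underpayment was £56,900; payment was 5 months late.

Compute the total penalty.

£10,065

Accrued rate: 2% × 5 = 10%, capped at 20% → 10%
Failure-to-pay penalty: 10% of £56,900 = £5,690
Penalty before surcharge: £5,690 + £3,460 = £9,150
Administrative surcharge: 10% of £9,150 = £915
Total penalty: £9,150 + £915 = £10,065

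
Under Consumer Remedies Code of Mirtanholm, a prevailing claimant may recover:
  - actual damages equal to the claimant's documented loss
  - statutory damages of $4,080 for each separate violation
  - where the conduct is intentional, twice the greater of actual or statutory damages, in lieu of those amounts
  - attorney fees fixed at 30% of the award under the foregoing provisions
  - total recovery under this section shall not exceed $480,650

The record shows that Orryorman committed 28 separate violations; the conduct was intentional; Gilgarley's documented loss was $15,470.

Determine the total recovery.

Total recovery: $297,024

Statutory damages: 28 × $4,080 = $114,240
Greater of actual damages ($15,470) or statutory damages ($114,240): $114,240
Doubled: 2 × $114,240 = $228,480
Attorney fees: 30% of $228,480 = $68,544
Total before cap: $228,480 + $68,544 = $297,024
Cap at $480,650: $297,024 is within the cap, no reduction.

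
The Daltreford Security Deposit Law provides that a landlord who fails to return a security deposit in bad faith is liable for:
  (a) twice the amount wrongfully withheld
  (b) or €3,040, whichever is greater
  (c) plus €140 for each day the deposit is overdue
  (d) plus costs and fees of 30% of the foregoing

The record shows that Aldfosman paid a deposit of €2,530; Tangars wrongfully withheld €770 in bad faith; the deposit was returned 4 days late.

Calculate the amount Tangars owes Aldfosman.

Doubled: 2 × €770 = €1,540
Minimum €3,040: €1,540 is below the minimum → €3,040
Late-return penalty: 4 × €140 = €560
Damages plus late penalty: €3,040 + €560 = €3,600
Costs and fees: 30% of €3,600 = €1,080
Total recovery: €3,600 + €1,080 = €4,680

€4,680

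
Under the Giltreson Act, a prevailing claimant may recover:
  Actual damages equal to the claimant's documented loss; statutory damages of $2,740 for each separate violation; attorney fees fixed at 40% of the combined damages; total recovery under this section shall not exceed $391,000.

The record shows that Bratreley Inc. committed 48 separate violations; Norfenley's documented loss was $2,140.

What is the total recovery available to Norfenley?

$187,124

Statutory damages: 48 × $2,740 = $131,520
Combined damages: $2,140 + $131,520 = $133,660
Attorney fees: 40% of $133,660 = $53,464
Total before cap: $133,660 + $53,464 = $187,124
Cap at $391,000: $187,124 is within the cap, no reduction.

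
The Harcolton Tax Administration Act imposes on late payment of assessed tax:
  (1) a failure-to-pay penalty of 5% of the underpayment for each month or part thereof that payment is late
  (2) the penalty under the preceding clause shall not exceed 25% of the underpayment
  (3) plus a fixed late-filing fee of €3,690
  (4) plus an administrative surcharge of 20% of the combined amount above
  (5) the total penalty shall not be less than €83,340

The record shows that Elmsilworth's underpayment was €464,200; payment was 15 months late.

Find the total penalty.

Accrued rate: 5% × 15 = 75%, capped at 25% → 25%
Failure-to-pay penalty: 25% of €464,200 = €116,050
Penalty before surcharge: €116,050 + €3,690 = €119,740
Administrative surcharge: 20% of €119,740 = €23,948
Total penalty: €119,740 + €23,948 = €143,688
Minimum €83,340: €143,688 meets the minimum, no increase.

€143,688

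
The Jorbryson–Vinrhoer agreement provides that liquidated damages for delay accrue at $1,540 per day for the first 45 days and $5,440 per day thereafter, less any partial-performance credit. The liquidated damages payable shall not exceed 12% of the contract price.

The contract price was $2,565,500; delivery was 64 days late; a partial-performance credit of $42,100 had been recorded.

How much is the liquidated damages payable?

$130,560

First 45 days: 45 × $1,540 = $69,300
Remaining days: (64 − 45) × $5,440 = $103,360
Accrued per-day damages: $69,300 + $103,360 = $172,660
Less partial-performance credit: $172,660 − $42,100 = $130,560
Cap: 12% of $2,565,500 = $307,860
Cap at $307,860: $130,560 is within the cap, no reduction.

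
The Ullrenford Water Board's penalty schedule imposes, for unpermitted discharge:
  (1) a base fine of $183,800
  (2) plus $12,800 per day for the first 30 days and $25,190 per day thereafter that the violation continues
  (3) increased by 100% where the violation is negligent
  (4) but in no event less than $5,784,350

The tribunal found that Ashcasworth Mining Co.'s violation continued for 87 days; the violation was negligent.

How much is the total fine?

First 30 days: 30 × $12,800 = $384,000
Remaining days: (87 − 30) × $25,190 = $1,435,830
Per-day component: $384,000 + $1,435,830 = $1,819,830
Base plus per-day: $183,800 + $1,819,830 = $2,003,630
Enhancement: 100% of $2,003,630 = $2,003,630
Enhanced fine: $2,003,630 + $2,003,630 = $4,007,260
Minimum $5,784,350: $4,007,260 is below the minimum → $5,784,350

$5,784,350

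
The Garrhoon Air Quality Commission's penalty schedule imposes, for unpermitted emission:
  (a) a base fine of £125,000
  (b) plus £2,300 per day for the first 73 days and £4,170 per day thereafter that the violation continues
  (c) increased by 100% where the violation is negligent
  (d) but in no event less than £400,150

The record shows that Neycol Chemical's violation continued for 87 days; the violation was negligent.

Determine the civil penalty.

£702,560

First 73 days: 73 × £2,300 = £167,900
Remaining days: (87 − 73) × £4,170 = £58,380
Per-day component: £167,900 + £58,380 = £226,280
Base plus per-day: £125,000 + £226,280 = £351,280
Enhancement: 100% of £351,280 = £351,280
Enhanced fine: £351,280 + £351,280 = £702,560
Minimum £400,150: £702,560 meets the minimum, no increase.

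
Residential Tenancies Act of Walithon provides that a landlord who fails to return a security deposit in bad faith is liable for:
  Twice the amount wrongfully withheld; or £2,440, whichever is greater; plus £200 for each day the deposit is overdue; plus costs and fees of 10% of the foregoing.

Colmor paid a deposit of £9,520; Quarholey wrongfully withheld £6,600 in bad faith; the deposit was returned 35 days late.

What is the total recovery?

£22,220

Doubled: 2 × £6,600 = £13,200
Minimum £2,440: £13,200 meets the minimum, no increase.
Late-return penalty: 35 × £200 = £7,000
Damages plus late penalty: £13,200 + £7,000 = £20,200
Costs and fees: 10% of £20,200 = £2,020
Total recovery: £20,200 + £2,020 = £22,220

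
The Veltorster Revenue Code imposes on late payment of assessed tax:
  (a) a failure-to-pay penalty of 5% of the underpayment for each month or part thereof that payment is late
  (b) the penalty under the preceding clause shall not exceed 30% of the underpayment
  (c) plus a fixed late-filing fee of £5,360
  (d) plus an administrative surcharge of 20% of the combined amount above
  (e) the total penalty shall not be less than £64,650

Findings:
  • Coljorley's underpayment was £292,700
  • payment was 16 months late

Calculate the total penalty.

£111,804

Accrued rate: 5% × 16 = 80%, capped at 30% → 30%
Failure-to-pay penalty: 30% of £292,700 = £87,810
Penalty before surcharge: £87,810 + £5,360 = £93,170
Administrative surcharge: 20% of £93,170 = £18,634
Total penalty: £93,170 + £18,634 = £111,804
Minimum £64,650: £111,804 meets the minimum, no increase.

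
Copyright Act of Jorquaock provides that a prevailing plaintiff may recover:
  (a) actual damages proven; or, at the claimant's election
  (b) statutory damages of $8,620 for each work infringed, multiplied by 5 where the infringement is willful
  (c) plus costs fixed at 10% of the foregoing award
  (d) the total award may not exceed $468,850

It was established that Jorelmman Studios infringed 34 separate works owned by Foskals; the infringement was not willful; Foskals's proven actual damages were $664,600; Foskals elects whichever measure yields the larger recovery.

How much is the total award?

Statutory damages: 34 × $8,620 = $293,080
Infringement not willful: no ×5 enhancement.
Greater of actual damages ($664,600) or statutory damages ($293,080): $664,600
Costs: 10% of $664,600 = $66,460
Award plus costs: $664,600 + $66,460 = $731,060
Cap at $468,850: $731,060 exceeds the cap → $468,850

$468,850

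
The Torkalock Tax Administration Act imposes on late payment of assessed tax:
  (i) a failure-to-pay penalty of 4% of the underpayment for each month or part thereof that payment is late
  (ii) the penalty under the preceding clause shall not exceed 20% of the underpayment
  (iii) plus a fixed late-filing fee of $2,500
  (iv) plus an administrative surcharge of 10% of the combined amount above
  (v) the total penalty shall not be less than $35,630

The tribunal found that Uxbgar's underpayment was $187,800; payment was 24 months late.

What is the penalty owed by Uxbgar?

$44,066

Accrued rate: 4% × 24 = 96%, capped at 20% → 20%
Failure-to-pay penalty: 20% of $187,800 = $37,560
Penalty before surcharge: $37,560 + $2,500 = $40,060
Administrative surcharge: 10% of $40,060 = $4,006
Total penalty: $40,060 + $4,006 = $44,066
Minimum $35,630: $44,066 meets the minimum, no increase.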